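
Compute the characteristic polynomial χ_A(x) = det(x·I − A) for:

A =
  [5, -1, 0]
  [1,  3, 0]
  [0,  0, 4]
x^3 - 12*x^2 + 48*x - 64

Expanding det(x·I − A) (e.g. by cofactor expansion or by noting that A is similar to its Jordan form J, which has the same characteristic polynomial as A) gives
  χ_A(x) = x^3 - 12*x^2 + 48*x - 64
which factors as (x - 4)^3. The eigenvalues (with algebraic multiplicities) are λ = 4 with multiplicity 3.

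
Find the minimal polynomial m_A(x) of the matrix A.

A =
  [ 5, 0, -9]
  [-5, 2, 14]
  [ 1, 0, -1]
x^3 - 6*x^2 + 12*x - 8

The characteristic polynomial is χ_A(x) = (x - 2)^3, so the eigenvalues are known. The minimal polynomial is
  m_A(x) = Π_λ (x − λ)^{k_λ}
where k_λ is the size of the *largest* Jordan block for λ (equivalently, the smallest k with (A − λI)^k v = 0 for every generalised eigenvector v of λ).

  λ = 2: largest Jordan block has size 3, contributing (x − 2)^3

So m_A(x) = (x - 2)^3 = x^3 - 6*x^2 + 12*x - 8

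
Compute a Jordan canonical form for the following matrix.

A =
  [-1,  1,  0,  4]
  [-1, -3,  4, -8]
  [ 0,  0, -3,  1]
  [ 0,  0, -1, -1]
J_2(-2) ⊕ J_2(-2)

The characteristic polynomial is
  det(x·I − A) = x^4 + 8*x^3 + 24*x^2 + 32*x + 16 = (x + 2)^4

Eigenvalues and multiplicities (the geometric multiplicity of λ is n − rank(A − λI), which equals the number of Jordan blocks for λ):
  λ = -2: algebraic multiplicity = 4, geometric multiplicity = 2

Determining the block sizes for each eigenvalue:
  λ = -2: with am = 4 and gm = 2, the partition is not yet determined (e.g. several partitions of 4 into 2 parts exist). Let N = A − (-2)·I. Computing rank(N^1) = 2, rank(N^2) = 0; the number of blocks of size ≥ j is rank(N^{j−1}) − rank(N^j), giving [2, 2]. So we have 2 block(s) of size 2 → block sizes [2, 2]

Assembling the blocks gives a Jordan form
J =
  [-2,  1,  0,  0]
  [ 0, -2,  0,  0]
  [ 0,  0, -2,  1]
  [ 0,  0,  0, -2]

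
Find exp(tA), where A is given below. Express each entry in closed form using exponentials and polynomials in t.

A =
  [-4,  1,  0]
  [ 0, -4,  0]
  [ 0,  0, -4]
e^{tA} =
  [exp(-4*t), t*exp(-4*t), 0]
  [0, exp(-4*t), 0]
  [0, 0, exp(-4*t)]

Strategy: write A = P · J · P⁻¹ where J is a Jordan canonical form, so e^{tA} = P · e^{tJ} · P⁻¹, and e^{tJ} can be computed block-by-block.

A has Jordan form
J =
  [-4,  1,  0]
  [ 0, -4,  0]
  [ 0,  0, -4]
(up to reordering of blocks).

Per-block formulas:
  For a 1×1 block at λ = -4: exp(t · [-4]) = [e^(-4t)].
  For a 2×2 Jordan block J_2(-4): exp(t · J_2(-4)) = e^(-4t)·(I + t·N), where N is the 2×2 nilpotent shift.

After assembling e^{tJ} and conjugating by P, we get:

e^{tA} =
  [exp(-4*t), t*exp(-4*t), 0]
  [0, exp(-4*t), 0]
  [0, 0, exp(-4*t)]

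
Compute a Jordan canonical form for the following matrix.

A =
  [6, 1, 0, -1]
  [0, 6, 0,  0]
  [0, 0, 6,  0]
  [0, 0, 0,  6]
J_2(6) ⊕ J_1(6) ⊕ J_1(6)

The characteristic polynomial is
  det(x·I − A) = x^4 - 24*x^3 + 216*x^2 - 864*x + 1296 = (x - 6)^4

Eigenvalues and multiplicities (the geometric multiplicity of λ is n − rank(A − λI), which equals the number of Jordan blocks for λ):
  λ = 6: algebraic multiplicity = 4, geometric multiplicity = 3

Determining the block sizes for each eigenvalue:
  λ = 6: 3 blocks summing to 4 forces exactly one block of size 2 and the rest size 1 → block sizes [2, 1, 1]

Assembling the blocks gives a Jordan form
J =
  [6, 1, 0, 0]
  [0, 6, 0, 0]
  [0, 0, 6, 0]
  [0, 0, 0, 6]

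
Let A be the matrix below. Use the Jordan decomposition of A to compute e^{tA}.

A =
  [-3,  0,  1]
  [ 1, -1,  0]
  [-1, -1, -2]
e^{tA} =
  [-t*exp(-2*t) + exp(-2*t), -t^2*exp(-2*t)/2, -t^2*exp(-2*t)/2 + t*exp(-2*t)]
  [t*exp(-2*t), t^2*exp(-2*t)/2 + t*exp(-2*t) + exp(-2*t), t^2*exp(-2*t)/2]
  [-t*exp(-2*t), -t^2*exp(-2*t)/2 - t*exp(-2*t), -t^2*exp(-2*t)/2 + exp(-2*t)]

Strategy: write A = P · J · P⁻¹ where J is a Jordan canonical form, so e^{tA} = P · e^{tJ} · P⁻¹, and e^{tJ} can be computed block-by-block.

A has Jordan form
J =
  [-2,  1,  0]
  [ 0, -2,  1]
  [ 0,  0, -2]
(up to reordering of blocks).

Per-block formulas:
  For a 3×3 Jordan block J_3(-2): exp(t · J_3(-2)) = e^(-2t)·(I + t·N + (t^2/2)·N^2), where N is the 3×3 nilpotent shift.

After assembling e^{tJ} and conjugating by P, we get:

e^{tA} =
  [-t*exp(-2*t) + exp(-2*t), -t^2*exp(-2*t)/2, -t^2*exp(-2*t)/2 + t*exp(-2*t)]
  [t*exp(-2*t), t^2*exp(-2*t)/2 + t*exp(-2*t) + exp(-2*t), t^2*exp(-2*t)/2]
  [-t*exp(-2*t), -t^2*exp(-2*t)/2 - t*exp(-2*t), -t^2*exp(-2*t)/2 + exp(-2*t)]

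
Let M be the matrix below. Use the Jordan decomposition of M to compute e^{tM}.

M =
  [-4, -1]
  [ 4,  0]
e^{tM} =
  [-2*t*exp(-2*t) + exp(-2*t), -t*exp(-2*t)]
  [4*t*exp(-2*t), 2*t*exp(-2*t) + exp(-2*t)]

Strategy: write M = P · J · P⁻¹ where J is a Jordan canonical form, so e^{tM} = P · e^{tJ} · P⁻¹, and e^{tJ} can be computed block-by-block.

M has Jordan form
J =
  [-2,  1]
  [ 0, -2]
(up to reordering of blocks).

Per-block formulas:
  For a 2×2 Jordan block J_2(-2): exp(t · J_2(-2)) = e^(-2t)·(I + t·N), where N is the 2×2 nilpotent shift.

After assembling e^{tJ} and conjugating by P, we get:

e^{tM} =
  [-2*t*exp(-2*t) + exp(-2*t), -t*exp(-2*t)]
  [4*t*exp(-2*t), 2*t*exp(-2*t) + exp(-2*t)]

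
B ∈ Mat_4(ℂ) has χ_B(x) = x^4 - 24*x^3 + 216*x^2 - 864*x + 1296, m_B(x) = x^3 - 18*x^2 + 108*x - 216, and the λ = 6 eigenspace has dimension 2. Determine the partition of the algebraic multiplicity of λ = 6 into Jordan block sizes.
Block sizes for λ = 6: [3, 1]

Step 1 — from the characteristic polynomial, algebraic multiplicity of λ = 6 is 4. From dim ker(B − (6)·I) = 2, there are exactly 2 Jordan blocks for λ = 6.
Step 2 — from the minimal polynomial, the factor (x − 6)^3 tells us the largest block for λ = 6 has size 3.
Step 3 — with total size 4, 2 blocks, and largest block 3, the block sizes (in nonincreasing order) are [3, 1].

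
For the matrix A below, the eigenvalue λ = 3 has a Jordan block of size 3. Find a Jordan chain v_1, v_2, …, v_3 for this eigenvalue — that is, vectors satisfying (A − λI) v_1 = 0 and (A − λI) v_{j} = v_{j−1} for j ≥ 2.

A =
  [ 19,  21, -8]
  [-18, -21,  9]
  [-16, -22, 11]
A Jordan chain for λ = 3 of length 3:
v_1 = (6, 0, 12)ᵀ
v_2 = (16, -18, -16)ᵀ
v_3 = (1, 0, 0)ᵀ

Let N = A − (3)·I. We want v_3 with N^3 v_3 = 0 but N^2 v_3 ≠ 0; then v_{j-1} := N · v_j for j = 3, …, 2.

Pick v_3 = (1, 0, 0)ᵀ.
Then v_2 = N · v_3 = (16, -18, -16)ᵀ.
Then v_1 = N · v_2 = (6, 0, 12)ᵀ.

Sanity check: (A − (3)·I) v_1 = (0, 0, 0)ᵀ = 0. ✓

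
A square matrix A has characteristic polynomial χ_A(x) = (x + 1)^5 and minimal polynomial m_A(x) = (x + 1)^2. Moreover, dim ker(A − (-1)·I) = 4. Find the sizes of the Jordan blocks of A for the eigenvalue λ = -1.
Block sizes for λ = -1: [2, 1, 1, 1]

Step 1 — from the characteristic polynomial, algebraic multiplicity of λ = -1 is 5. From dim ker(A − (-1)·I) = 4, there are exactly 4 Jordan blocks for λ = -1.
Step 2 — from the minimal polynomial, the factor (x + 1)^2 tells us the largest block for λ = -1 has size 2.
Step 3 — with total size 5, 4 blocks, and largest block 2, the block sizes (in nonincreasing order) are [2, 1, 1, 1].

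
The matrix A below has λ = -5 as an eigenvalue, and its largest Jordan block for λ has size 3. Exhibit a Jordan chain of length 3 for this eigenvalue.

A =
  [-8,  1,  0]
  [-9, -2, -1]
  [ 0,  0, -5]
A Jordan chain for λ = -5 of length 3:
v_1 = (-1, -3, 0)ᵀ
v_2 = (0, -1, 0)ᵀ
v_3 = (0, 0, 1)ᵀ

Let N = A − (-5)·I. We want v_3 with N^3 v_3 = 0 but N^2 v_3 ≠ 0; then v_{j-1} := N · v_j for j = 3, …, 2.

Pick v_3 = (0, 0, 1)ᵀ.
Then v_2 = N · v_3 = (0, -1, 0)ᵀ.
Then v_1 = N · v_2 = (-1, -3, 0)ᵀ.

Sanity check: (A − (-5)·I) v_1 = (0, 0, 0)ᵀ = 0. ✓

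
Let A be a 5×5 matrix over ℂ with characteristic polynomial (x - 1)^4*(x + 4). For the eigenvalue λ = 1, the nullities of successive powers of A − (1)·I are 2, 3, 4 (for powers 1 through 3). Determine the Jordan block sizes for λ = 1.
Block sizes for λ = 1: [3, 1]

From the dimensions of kernels of powers, the number of Jordan blocks of size at least j is d_j − d_{j−1} where d_j = dim ker(N^j) (with d_0 = 0). Computing the differences gives [2, 1, 1].
The number of blocks of size exactly k is (#blocks of size ≥ k) − (#blocks of size ≥ k + 1), so the partition is: 1 block(s) of size 1, 1 block(s) of size 3.
In nonincreasing order the block sizes are [3, 1].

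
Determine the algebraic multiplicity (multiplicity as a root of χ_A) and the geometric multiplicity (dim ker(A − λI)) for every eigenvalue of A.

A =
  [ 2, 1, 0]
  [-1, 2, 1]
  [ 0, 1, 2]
λ = 2: alg = 3, geom = 1

Step 1 — factor the characteristic polynomial to read off the algebraic multiplicities:
  χ_A(x) = (x - 2)^3

Step 2 — compute geometric multiplicities via the rank-nullity identity g(λ) = n − rank(A − λI):
  rank(A − (2)·I) = 2, so dim ker(A − (2)·I) = n − 2 = 1

Summary:
  λ = 2: algebraic multiplicity = 3, geometric multiplicity = 1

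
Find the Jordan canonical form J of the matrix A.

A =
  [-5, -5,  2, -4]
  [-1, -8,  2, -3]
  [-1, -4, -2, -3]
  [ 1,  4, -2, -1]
J_3(-4) ⊕ J_1(-4)

The characteristic polynomial is
  det(x·I − A) = x^4 + 16*x^3 + 96*x^2 + 256*x + 256 = (x + 4)^4

Eigenvalues and multiplicities (the geometric multiplicity of λ is n − rank(A − λI), which equals the number of Jordan blocks for λ):
  λ = -4: algebraic multiplicity = 4, geometric multiplicity = 2

Determining the block sizes for each eigenvalue:
  λ = -4: with am = 4 and gm = 2, the partition is not yet determined (e.g. several partitions of 4 into 2 parts exist). Let N = A − (-4)·I. Computing rank(N^1) = 2, rank(N^2) = 1, rank(N^3) = 0; the number of blocks of size ≥ j is rank(N^{j−1}) − rank(N^j), giving [2, 1, 1]. So we have 1 block(s) of size 3, 1 block(s) of size 1 → block sizes [3, 1]

Assembling the blocks gives a Jordan form
J =
  [-4,  1,  0,  0]
  [ 0, -4,  1,  0]
  [ 0,  0, -4,  0]
  [ 0,  0,  0, -4]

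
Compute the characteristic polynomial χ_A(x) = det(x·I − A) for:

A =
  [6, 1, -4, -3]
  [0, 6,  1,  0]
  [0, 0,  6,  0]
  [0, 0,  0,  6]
x^4 - 24*x^3 + 216*x^2 - 864*x + 1296

Expanding det(x·I − A) (e.g. by cofactor expansion or by noting that A is similar to its Jordan form J, which has the same characteristic polynomial as A) gives
  χ_A(x) = x^4 - 24*x^3 + 216*x^2 - 864*x + 1296
which factors as (x - 6)^4. The eigenvalues (with algebraic multiplicities) are λ = 6 with multiplicity 4.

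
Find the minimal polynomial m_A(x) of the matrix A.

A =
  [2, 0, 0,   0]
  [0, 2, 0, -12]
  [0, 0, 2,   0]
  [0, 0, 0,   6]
x^2 - 8*x + 12

The characteristic polynomial is χ_A(x) = (x - 6)*(x - 2)^3, so the eigenvalues are known. The minimal polynomial is
  m_A(x) = Π_λ (x − λ)^{k_λ}
where k_λ is the size of the *largest* Jordan block for λ (equivalently, the smallest k with (A − λI)^k v = 0 for every generalised eigenvector v of λ).

  λ = 2: largest Jordan block has size 1, contributing (x − 2)
  λ = 6: largest Jordan block has size 1, contributing (x − 6)

So m_A(x) = (x - 6)*(x - 2) = x^2 - 8*x + 12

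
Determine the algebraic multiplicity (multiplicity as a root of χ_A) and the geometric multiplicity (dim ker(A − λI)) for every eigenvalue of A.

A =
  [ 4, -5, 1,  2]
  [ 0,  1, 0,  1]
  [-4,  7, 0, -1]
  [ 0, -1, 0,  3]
λ = 2: alg = 4, geom = 2

Step 1 — factor the characteristic polynomial to read off the algebraic multiplicities:
  χ_A(x) = (x - 2)^4

Step 2 — compute geometric multiplicities via the rank-nullity identity g(λ) = n − rank(A − λI):
  rank(A − (2)·I) = 2, so dim ker(A − (2)·I) = n − 2 = 2

Summary:
  λ = 2: algebraic multiplicity = 4, geometric multiplicity = 2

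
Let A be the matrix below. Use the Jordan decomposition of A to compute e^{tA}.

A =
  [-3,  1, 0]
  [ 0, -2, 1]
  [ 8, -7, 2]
e^{tA} =
  [2*t^2*exp(-t) - 2*t*exp(-t) + exp(-t), -3*t^2*exp(-t)/2 + t*exp(-t), t^2*exp(-t)/2]
  [4*t^2*exp(-t), -3*t^2*exp(-t) - t*exp(-t) + exp(-t), t^2*exp(-t) + t*exp(-t)]
  [4*t^2*exp(-t) + 8*t*exp(-t), -3*t^2*exp(-t) - 7*t*exp(-t), t^2*exp(-t) + 3*t*exp(-t) + exp(-t)]

Strategy: write A = P · J · P⁻¹ where J is a Jordan canonical form, so e^{tA} = P · e^{tJ} · P⁻¹, and e^{tJ} can be computed block-by-block.

A has Jordan form
J =
  [-1,  1,  0]
  [ 0, -1,  1]
  [ 0,  0, -1]
(up to reordering of blocks).

Per-block formulas:
  For a 3×3 Jordan block J_3(-1): exp(t · J_3(-1)) = e^(-1t)·(I + t·N + (t^2/2)·N^2), where N is the 3×3 nilpotent shift.

After assembling e^{tJ} and conjugating by P, we get:

e^{tA} =
  [2*t^2*exp(-t) - 2*t*exp(-t) + exp(-t), -3*t^2*exp(-t)/2 + t*exp(-t), t^2*exp(-t)/2]
  [4*t^2*exp(-t), -3*t^2*exp(-t) - t*exp(-t) + exp(-t), t^2*exp(-t) + t*exp(-t)]
  [4*t^2*exp(-t) + 8*t*exp(-t), -3*t^2*exp(-t) - 7*t*exp(-t), t^2*exp(-t) + 3*t*exp(-t) + exp(-t)]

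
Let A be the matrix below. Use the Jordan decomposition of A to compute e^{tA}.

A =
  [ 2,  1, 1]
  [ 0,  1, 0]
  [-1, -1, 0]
e^{tA} =
  [t*exp(t) + exp(t), t*exp(t), t*exp(t)]
  [0, exp(t), 0]
  [-t*exp(t), -t*exp(t), -t*exp(t) + exp(t)]

Strategy: write A = P · J · P⁻¹ where J is a Jordan canonical form, so e^{tA} = P · e^{tJ} · P⁻¹, and e^{tJ} can be computed block-by-block.

A has Jordan form
J =
  [1, 1, 0]
  [0, 1, 0]
  [0, 0, 1]
(up to reordering of blocks).

Per-block formulas:
  For a 2×2 Jordan block J_2(1): exp(t · J_2(1)) = e^(1t)·(I + t·N), where N is the 2×2 nilpotent shift.
  For a 1×1 block at λ = 1: exp(t · [1]) = [e^(1t)].

After assembling e^{tJ} and conjugating by P, we get:

e^{tA} =
  [t*exp(t) + exp(t), t*exp(t), t*exp(t)]
  [0, exp(t), 0]
  [-t*exp(t), -t*exp(t), -t*exp(t) + exp(t)]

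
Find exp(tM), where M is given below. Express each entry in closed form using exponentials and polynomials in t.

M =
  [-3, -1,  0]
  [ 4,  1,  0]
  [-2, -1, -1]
e^{tM} =
  [-2*t*exp(-t) + exp(-t), -t*exp(-t), 0]
  [4*t*exp(-t), 2*t*exp(-t) + exp(-t), 0]
  [-2*t*exp(-t), -t*exp(-t), exp(-t)]

Strategy: write M = P · J · P⁻¹ where J is a Jordan canonical form, so e^{tM} = P · e^{tJ} · P⁻¹, and e^{tJ} can be computed block-by-block.

M has Jordan form
J =
  [-1,  1,  0]
  [ 0, -1,  0]
  [ 0,  0, -1]
(up to reordering of blocks).

Per-block formulas:
  For a 2×2 Jordan block J_2(-1): exp(t · J_2(-1)) = e^(-1t)·(I + t·N), where N is the 2×2 nilpotent shift.
  For a 1×1 block at λ = -1: exp(t · [-1]) = [e^(-1t)].

After assembling e^{tJ} and conjugating by P, we get:

e^{tM} =
  [-2*t*exp(-t) + exp(-t), -t*exp(-t), 0]
  [4*t*exp(-t), 2*t*exp(-t) + exp(-t), 0]
  [-2*t*exp(-t), -t*exp(-t), exp(-t)]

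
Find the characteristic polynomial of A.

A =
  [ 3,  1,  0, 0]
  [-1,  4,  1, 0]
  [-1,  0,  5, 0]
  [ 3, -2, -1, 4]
x^4 - 16*x^3 + 96*x^2 - 256*x + 256

Expanding det(x·I − A) (e.g. by cofactor expansion or by noting that A is similar to its Jordan form J, which has the same characteristic polynomial as A) gives
  χ_A(x) = x^4 - 16*x^3 + 96*x^2 - 256*x + 256
which factors as (x - 4)^4. The eigenvalues (with algebraic multiplicities) are λ = 4 with multiplicity 4.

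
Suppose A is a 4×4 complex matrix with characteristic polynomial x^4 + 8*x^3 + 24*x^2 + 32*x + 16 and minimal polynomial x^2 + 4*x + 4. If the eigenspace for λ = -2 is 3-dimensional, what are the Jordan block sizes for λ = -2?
Block sizes for λ = -2: [2, 1, 1]

Step 1 — from the characteristic polynomial, algebraic multiplicity of λ = -2 is 4. From dim ker(A − (-2)·I) = 3, there are exactly 3 Jordan blocks for λ = -2.
Step 2 — from the minimal polynomial, the factor (x + 2)^2 tells us the largest block for λ = -2 has size 2.
Step 3 — with total size 4, 3 blocks, and largest block 2, the block sizes (in nonincreasing order) are [2, 1, 1].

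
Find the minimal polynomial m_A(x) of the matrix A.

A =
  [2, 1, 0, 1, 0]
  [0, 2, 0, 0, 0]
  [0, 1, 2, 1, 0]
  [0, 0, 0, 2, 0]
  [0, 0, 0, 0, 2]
x^2 - 4*x + 4

The characteristic polynomial is χ_A(x) = (x - 2)^5, so the eigenvalues are known. The minimal polynomial is
  m_A(x) = Π_λ (x − λ)^{k_λ}
where k_λ is the size of the *largest* Jordan block for λ (equivalently, the smallest k with (A − λI)^k v = 0 for every generalised eigenvector v of λ).

  λ = 2: largest Jordan block has size 2, contributing (x − 2)^2

So m_A(x) = (x - 2)^2 = x^2 - 4*x + 4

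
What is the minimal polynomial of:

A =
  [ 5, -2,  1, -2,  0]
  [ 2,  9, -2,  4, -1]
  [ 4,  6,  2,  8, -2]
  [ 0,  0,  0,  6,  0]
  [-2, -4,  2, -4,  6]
x^2 - 11*x + 30

The characteristic polynomial is χ_A(x) = (x - 6)^3*(x - 5)^2, so the eigenvalues are known. The minimal polynomial is
  m_A(x) = Π_λ (x − λ)^{k_λ}
where k_λ is the size of the *largest* Jordan block for λ (equivalently, the smallest k with (A − λI)^k v = 0 for every generalised eigenvector v of λ).

  λ = 5: largest Jordan block has size 1, contributing (x − 5)
  λ = 6: largest Jordan block has size 1, contributing (x − 6)

So m_A(x) = (x - 6)*(x - 5) = x^2 - 11*x + 30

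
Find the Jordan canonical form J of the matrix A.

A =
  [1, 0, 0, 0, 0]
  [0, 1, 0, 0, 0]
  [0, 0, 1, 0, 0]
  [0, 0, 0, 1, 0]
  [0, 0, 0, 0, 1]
J_1(1) ⊕ J_1(1) ⊕ J_1(1) ⊕ J_1(1) ⊕ J_1(1)

The characteristic polynomial is
  det(x·I − A) = x^5 - 5*x^4 + 10*x^3 - 10*x^2 + 5*x - 1 = (x - 1)^5

Eigenvalues and multiplicities (the geometric multiplicity of λ is n − rank(A − λI), which equals the number of Jordan blocks for λ):
  λ = 1: algebraic multiplicity = 5, geometric multiplicity = 5

Determining the block sizes for each eigenvalue:
  λ = 1: gm = am = 5, so every block has size 1 → block sizes [1, 1, 1, 1, 1]

Assembling the blocks gives a Jordan form
J =
  [1, 0, 0, 0, 0]
  [0, 1, 0, 0, 0]
  [0, 0, 1, 0, 0]
  [0, 0, 0, 1, 0]
  [0, 0, 0, 0, 1]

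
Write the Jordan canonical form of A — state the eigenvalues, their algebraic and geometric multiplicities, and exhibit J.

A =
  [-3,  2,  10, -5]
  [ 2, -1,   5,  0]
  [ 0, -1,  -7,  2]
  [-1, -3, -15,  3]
J_3(-2) ⊕ J_1(-2)

The characteristic polynomial is
  det(x·I − A) = x^4 + 8*x^3 + 24*x^2 + 32*x + 16 = (x + 2)^4

Eigenvalues and multiplicities (the geometric multiplicity of λ is n − rank(A − λI), which equals the number of Jordan blocks for λ):
  λ = -2: algebraic multiplicity = 4, geometric multiplicity = 2

Determining the block sizes for each eigenvalue:
  λ = -2: with am = 4 and gm = 2, the partition is not yet determined (e.g. several partitions of 4 into 2 parts exist). Let N = A − (-2)·I. Computing rank(N^1) = 2, rank(N^2) = 1, rank(N^3) = 0; the number of blocks of size ≥ j is rank(N^{j−1}) − rank(N^j), giving [2, 1, 1]. So we have 1 block(s) of size 3, 1 block(s) of size 1 → block sizes [3, 1]

Assembling the blocks gives a Jordan form
J =
  [-2,  1,  0,  0]
  [ 0, -2,  1,  0]
  [ 0,  0, -2,  0]
  [ 0,  0,  0, -2]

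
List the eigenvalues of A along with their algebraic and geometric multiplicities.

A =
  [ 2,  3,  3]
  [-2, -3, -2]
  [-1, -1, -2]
λ = -1: alg = 3, geom = 2

Step 1 — factor the characteristic polynomial to read off the algebraic multiplicities:
  χ_A(x) = (x + 1)^3

Step 2 — compute geometric multiplicities via the rank-nullity identity g(λ) = n − rank(A − λI):
  rank(A − (-1)·I) = 1, so dim ker(A − (-1)·I) = n − 1 = 2

Summary:
  λ = -1: algebraic multiplicity = 3, geometric multiplicity = 2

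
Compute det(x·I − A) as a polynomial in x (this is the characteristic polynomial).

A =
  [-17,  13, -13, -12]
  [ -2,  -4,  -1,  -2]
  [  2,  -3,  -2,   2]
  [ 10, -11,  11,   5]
x^4 + 18*x^3 + 120*x^2 + 350*x + 375

Expanding det(x·I − A) (e.g. by cofactor expansion or by noting that A is similar to its Jordan form J, which has the same characteristic polynomial as A) gives
  χ_A(x) = x^4 + 18*x^3 + 120*x^2 + 350*x + 375
which factors as (x + 3)*(x + 5)^3. The eigenvalues (with algebraic multiplicities) are λ = -5 with multiplicity 3, λ = -3 with multiplicity 1.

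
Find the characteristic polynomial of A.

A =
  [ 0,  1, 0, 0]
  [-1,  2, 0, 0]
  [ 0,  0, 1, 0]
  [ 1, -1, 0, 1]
x^4 - 4*x^3 + 6*x^2 - 4*x + 1

Expanding det(x·I − A) (e.g. by cofactor expansion or by noting that A is similar to its Jordan form J, which has the same characteristic polynomial as A) gives
  χ_A(x) = x^4 - 4*x^3 + 6*x^2 - 4*x + 1
which factors as (x - 1)^4. The eigenvalues (with algebraic multiplicities) are λ = 1 with multiplicity 4.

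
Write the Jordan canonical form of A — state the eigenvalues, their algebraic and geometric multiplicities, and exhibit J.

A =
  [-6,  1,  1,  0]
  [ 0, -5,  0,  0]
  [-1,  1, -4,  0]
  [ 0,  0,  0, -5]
J_2(-5) ⊕ J_1(-5) ⊕ J_1(-5)

The characteristic polynomial is
  det(x·I − A) = x^4 + 20*x^3 + 150*x^2 + 500*x + 625 = (x + 5)^4

Eigenvalues and multiplicities (the geometric multiplicity of λ is n − rank(A − λI), which equals the number of Jordan blocks for λ):
  λ = -5: algebraic multiplicity = 4, geometric multiplicity = 3

Determining the block sizes for each eigenvalue:
  λ = -5: 3 blocks summing to 4 forces exactly one block of size 2 and the rest size 1 → block sizes [2, 1, 1]

Assembling the blocks gives a Jordan form
J =
  [-5,  1,  0,  0]
  [ 0, -5,  0,  0]
  [ 0,  0, -5,  0]
  [ 0,  0,  0, -5]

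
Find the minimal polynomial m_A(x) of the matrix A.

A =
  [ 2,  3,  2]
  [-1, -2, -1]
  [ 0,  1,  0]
x^3

The characteristic polynomial is χ_A(x) = x^3, so the eigenvalues are known. The minimal polynomial is
  m_A(x) = Π_λ (x − λ)^{k_λ}
where k_λ is the size of the *largest* Jordan block for λ (equivalently, the smallest k with (A − λI)^k v = 0 for every generalised eigenvector v of λ).

  λ = 0: largest Jordan block has size 3, contributing (x − 0)^3

So m_A(x) = x^3 = x^3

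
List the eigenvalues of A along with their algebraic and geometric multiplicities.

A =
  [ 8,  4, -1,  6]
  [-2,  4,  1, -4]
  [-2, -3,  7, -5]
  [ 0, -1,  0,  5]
λ = 6: alg = 4, geom = 2

Step 1 — factor the characteristic polynomial to read off the algebraic multiplicities:
  χ_A(x) = (x - 6)^4

Step 2 — compute geometric multiplicities via the rank-nullity identity g(λ) = n − rank(A − λI):
  rank(A − (6)·I) = 2, so dim ker(A − (6)·I) = n − 2 = 2

Summary:
  λ = 6: algebraic multiplicity = 4, geometric multiplicity = 2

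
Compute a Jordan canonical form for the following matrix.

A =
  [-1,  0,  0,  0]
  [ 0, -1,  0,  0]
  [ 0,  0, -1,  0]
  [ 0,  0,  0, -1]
J_1(-1) ⊕ J_1(-1) ⊕ J_1(-1) ⊕ J_1(-1)

The characteristic polynomial is
  det(x·I − A) = x^4 + 4*x^3 + 6*x^2 + 4*x + 1 = (x + 1)^4

Eigenvalues and multiplicities (the geometric multiplicity of λ is n − rank(A − λI), which equals the number of Jordan blocks for λ):
  λ = -1: algebraic multiplicity = 4, geometric multiplicity = 4

Determining the block sizes for each eigenvalue:
  λ = -1: gm = am = 4, so every block has size 1 → block sizes [1, 1, 1, 1]

Assembling the blocks gives a Jordan form
J =
  [-1,  0,  0,  0]
  [ 0, -1,  0,  0]
  [ 0,  0, -1,  0]
  [ 0,  0,  0, -1]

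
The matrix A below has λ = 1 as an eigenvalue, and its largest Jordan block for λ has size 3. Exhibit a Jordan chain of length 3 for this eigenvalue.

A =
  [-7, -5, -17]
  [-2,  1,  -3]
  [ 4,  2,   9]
A Jordan chain for λ = 1 of length 3:
v_1 = (6, 4, -4)ᵀ
v_2 = (-8, -2, 4)ᵀ
v_3 = (1, 0, 0)ᵀ

Let N = A − (1)·I. We want v_3 with N^3 v_3 = 0 but N^2 v_3 ≠ 0; then v_{j-1} := N · v_j for j = 3, …, 2.

Pick v_3 = (1, 0, 0)ᵀ.
Then v_2 = N · v_3 = (-8, -2, 4)ᵀ.
Then v_1 = N · v_2 = (6, 4, -4)ᵀ.

Sanity check: (A − (1)·I) v_1 = (0, 0, 0)ᵀ = 0. ✓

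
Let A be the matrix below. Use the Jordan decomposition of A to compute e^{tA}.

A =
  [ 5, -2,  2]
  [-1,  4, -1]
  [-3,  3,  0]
e^{tA} =
  [2*t*exp(3*t) + exp(3*t), -2*t*exp(3*t), 2*t*exp(3*t)]
  [-t*exp(3*t), t*exp(3*t) + exp(3*t), -t*exp(3*t)]
  [-3*t*exp(3*t), 3*t*exp(3*t), -3*t*exp(3*t) + exp(3*t)]

Strategy: write A = P · J · P⁻¹ where J is a Jordan canonical form, so e^{tA} = P · e^{tJ} · P⁻¹, and e^{tJ} can be computed block-by-block.

A has Jordan form
J =
  [3, 1, 0]
  [0, 3, 0]
  [0, 0, 3]
(up to reordering of blocks).

Per-block formulas:
  For a 2×2 Jordan block J_2(3): exp(t · J_2(3)) = e^(3t)·(I + t·N), where N is the 2×2 nilpotent shift.
  For a 1×1 block at λ = 3: exp(t · [3]) = [e^(3t)].

After assembling e^{tJ} and conjugating by P, we get:

e^{tA} =
  [2*t*exp(3*t) + exp(3*t), -2*t*exp(3*t), 2*t*exp(3*t)]
  [-t*exp(3*t), t*exp(3*t) + exp(3*t), -t*exp(3*t)]
  [-3*t*exp(3*t), 3*t*exp(3*t), -3*t*exp(3*t) + exp(3*t)]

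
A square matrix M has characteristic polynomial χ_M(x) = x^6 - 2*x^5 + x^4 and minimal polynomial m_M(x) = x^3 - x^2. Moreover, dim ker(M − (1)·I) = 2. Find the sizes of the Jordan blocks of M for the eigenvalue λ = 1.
Block sizes for λ = 1: [1, 1]

Step 1 — from the characteristic polynomial, algebraic multiplicity of λ = 1 is 2. From dim ker(M − (1)·I) = 2, there are exactly 2 Jordan blocks for λ = 1.
Step 2 — from the minimal polynomial, the factor (x − 1) tells us the largest block for λ = 1 has size 1.
Step 3 — with total size 2, 2 blocks, and largest block 1, the block sizes (in nonincreasing order) are [1, 1].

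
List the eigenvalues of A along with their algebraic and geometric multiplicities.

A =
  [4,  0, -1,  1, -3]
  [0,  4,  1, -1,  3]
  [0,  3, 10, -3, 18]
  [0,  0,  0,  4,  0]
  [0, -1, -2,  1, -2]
λ = 4: alg = 5, geom = 3

Step 1 — factor the characteristic polynomial to read off the algebraic multiplicities:
  χ_A(x) = (x - 4)^5

Step 2 — compute geometric multiplicities via the rank-nullity identity g(λ) = n − rank(A − λI):
  rank(A − (4)·I) = 2, so dim ker(A − (4)·I) = n − 2 = 3

Summary:
  λ = 4: algebraic multiplicity = 5, geometric multiplicity = 3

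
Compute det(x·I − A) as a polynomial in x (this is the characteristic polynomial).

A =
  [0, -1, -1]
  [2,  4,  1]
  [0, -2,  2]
x^3 - 6*x^2 + 12*x - 8

Expanding det(x·I − A) (e.g. by cofactor expansion or by noting that A is similar to its Jordan form J, which has the same characteristic polynomial as A) gives
  χ_A(x) = x^3 - 6*x^2 + 12*x - 8
which factors as (x - 2)^3. The eigenvalues (with algebraic multiplicities) are λ = 2 with multiplicity 3.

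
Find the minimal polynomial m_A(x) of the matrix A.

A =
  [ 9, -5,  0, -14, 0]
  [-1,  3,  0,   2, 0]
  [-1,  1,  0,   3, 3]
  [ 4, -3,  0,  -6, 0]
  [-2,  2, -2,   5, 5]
x^4 - 9*x^3 + 30*x^2 - 44*x + 24

The characteristic polynomial is χ_A(x) = (x - 3)*(x - 2)^4, so the eigenvalues are known. The minimal polynomial is
  m_A(x) = Π_λ (x − λ)^{k_λ}
where k_λ is the size of the *largest* Jordan block for λ (equivalently, the smallest k with (A − λI)^k v = 0 for every generalised eigenvector v of λ).

  λ = 2: largest Jordan block has size 3, contributing (x − 2)^3
  λ = 3: largest Jordan block has size 1, contributing (x − 3)

So m_A(x) = (x - 3)*(x - 2)^3 = x^4 - 9*x^3 + 30*x^2 - 44*x + 24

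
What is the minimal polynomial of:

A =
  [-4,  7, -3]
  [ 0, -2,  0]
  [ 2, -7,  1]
x^2 + 3*x + 2

The characteristic polynomial is χ_A(x) = (x + 1)*(x + 2)^2, so the eigenvalues are known. The minimal polynomial is
  m_A(x) = Π_λ (x − λ)^{k_λ}
where k_λ is the size of the *largest* Jordan block for λ (equivalently, the smallest k with (A − λI)^k v = 0 for every generalised eigenvector v of λ).

  λ = -2: largest Jordan block has size 1, contributing (x + 2)
  λ = -1: largest Jordan block has size 1, contributing (x + 1)

So m_A(x) = (x + 1)*(x + 2) = x^2 + 3*x + 2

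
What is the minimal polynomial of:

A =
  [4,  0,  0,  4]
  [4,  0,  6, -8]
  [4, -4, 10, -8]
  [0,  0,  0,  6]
x^2 - 10*x + 24

The characteristic polynomial is χ_A(x) = (x - 6)^2*(x - 4)^2, so the eigenvalues are known. The minimal polynomial is
  m_A(x) = Π_λ (x − λ)^{k_λ}
where k_λ is the size of the *largest* Jordan block for λ (equivalently, the smallest k with (A − λI)^k v = 0 for every generalised eigenvector v of λ).

  λ = 4: largest Jordan block has size 1, contributing (x − 4)
  λ = 6: largest Jordan block has size 1, contributing (x − 6)

So m_A(x) = (x - 6)*(x - 4) = x^2 - 10*x + 24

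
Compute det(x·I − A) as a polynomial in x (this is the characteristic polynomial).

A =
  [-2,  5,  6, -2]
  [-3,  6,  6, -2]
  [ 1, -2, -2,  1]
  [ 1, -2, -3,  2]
x^4 - 4*x^3 + 6*x^2 - 4*x + 1

Expanding det(x·I − A) (e.g. by cofactor expansion or by noting that A is similar to its Jordan form J, which has the same characteristic polynomial as A) gives
  χ_A(x) = x^4 - 4*x^3 + 6*x^2 - 4*x + 1
which factors as (x - 1)^4. The eigenvalues (with algebraic multiplicities) are λ = 1 with multiplicity 4.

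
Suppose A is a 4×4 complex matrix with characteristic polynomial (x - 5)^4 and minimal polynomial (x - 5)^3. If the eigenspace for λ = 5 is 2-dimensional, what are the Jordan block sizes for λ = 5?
Block sizes for λ = 5: [3, 1]

Step 1 — from the characteristic polynomial, algebraic multiplicity of λ = 5 is 4. From dim ker(A − (5)·I) = 2, there are exactly 2 Jordan blocks for λ = 5.
Step 2 — from the minimal polynomial, the factor (x − 5)^3 tells us the largest block for λ = 5 has size 3.
Step 3 — with total size 4, 2 blocks, and largest block 3, the block sizes (in nonincreasing order) are [3, 1].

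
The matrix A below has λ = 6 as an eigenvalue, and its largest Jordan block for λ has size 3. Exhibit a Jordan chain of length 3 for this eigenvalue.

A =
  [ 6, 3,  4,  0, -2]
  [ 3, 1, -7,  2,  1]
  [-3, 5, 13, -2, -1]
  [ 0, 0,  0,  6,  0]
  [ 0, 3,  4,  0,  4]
A Jordan chain for λ = 6 of length 3:
v_1 = (-3, 6, -6, 0, -3)ᵀ
v_2 = (0, 3, -3, 0, 0)ᵀ
v_3 = (1, 0, 0, 0, 0)ᵀ

Let N = A − (6)·I. We want v_3 with N^3 v_3 = 0 but N^2 v_3 ≠ 0; then v_{j-1} := N · v_j for j = 3, …, 2.

Pick v_3 = (1, 0, 0, 0, 0)ᵀ.
Then v_2 = N · v_3 = (0, 3, -3, 0, 0)ᵀ.
Then v_1 = N · v_2 = (-3, 6, -6, 0, -3)ᵀ.

Sanity check: (A − (6)·I) v_1 = (0, 0, 0, 0, 0)ᵀ = 0. ✓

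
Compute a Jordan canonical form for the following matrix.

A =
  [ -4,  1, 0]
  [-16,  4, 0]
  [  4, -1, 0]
J_2(0) ⊕ J_1(0)

The characteristic polynomial is
  det(x·I − A) = x^3

Eigenvalues and multiplicities (the geometric multiplicity of λ is n − rank(A − λI), which equals the number of Jordan blocks for λ):
  λ = 0: algebraic multiplicity = 3, geometric multiplicity = 2

Determining the block sizes for each eigenvalue:
  λ = 0: 2 blocks summing to 3 forces exactly one block of size 2 and the rest size 1 → block sizes [2, 1]

Assembling the blocks gives a Jordan form
J =
  [0, 1, 0]
  [0, 0, 0]
  [0, 0, 0]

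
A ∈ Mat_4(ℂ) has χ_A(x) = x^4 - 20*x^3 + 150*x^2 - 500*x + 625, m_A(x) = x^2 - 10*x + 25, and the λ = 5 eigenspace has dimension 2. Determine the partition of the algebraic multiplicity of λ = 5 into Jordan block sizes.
Block sizes for λ = 5: [2, 2]

Step 1 — from the characteristic polynomial, algebraic multiplicity of λ = 5 is 4. From dim ker(A − (5)·I) = 2, there are exactly 2 Jordan blocks for λ = 5.
Step 2 — from the minimal polynomial, the factor (x − 5)^2 tells us the largest block for λ = 5 has size 2.
Step 3 — with total size 4, 2 blocks, and largest block 2, the block sizes (in nonincreasing order) are [2, 2].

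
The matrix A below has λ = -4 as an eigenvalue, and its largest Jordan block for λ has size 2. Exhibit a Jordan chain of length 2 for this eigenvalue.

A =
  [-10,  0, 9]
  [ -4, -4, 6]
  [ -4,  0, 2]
A Jordan chain for λ = -4 of length 2:
v_1 = (-6, -4, -4)ᵀ
v_2 = (1, 0, 0)ᵀ

Let N = A − (-4)·I. We want v_2 with N^2 v_2 = 0 but N^1 v_2 ≠ 0; then v_{j-1} := N · v_j for j = 2, …, 2.

Pick v_2 = (1, 0, 0)ᵀ.
Then v_1 = N · v_2 = (-6, -4, -4)ᵀ.

Sanity check: (A − (-4)·I) v_1 = (0, 0, 0)ᵀ = 0. ✓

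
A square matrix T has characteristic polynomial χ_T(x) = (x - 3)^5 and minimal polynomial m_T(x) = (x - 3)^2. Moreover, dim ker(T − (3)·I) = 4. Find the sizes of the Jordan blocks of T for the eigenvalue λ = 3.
Block sizes for λ = 3: [2, 1, 1, 1]

Step 1 — from the characteristic polynomial, algebraic multiplicity of λ = 3 is 5. From dim ker(T − (3)·I) = 4, there are exactly 4 Jordan blocks for λ = 3.
Step 2 — from the minimal polynomial, the factor (x − 3)^2 tells us the largest block for λ = 3 has size 2.
Step 3 — with total size 5, 4 blocks, and largest block 2, the block sizes (in nonincreasing order) are [2, 1, 1, 1].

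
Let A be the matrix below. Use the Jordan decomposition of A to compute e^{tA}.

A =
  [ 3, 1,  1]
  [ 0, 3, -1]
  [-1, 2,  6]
e^{tA} =
  [-t*exp(4*t) + exp(4*t), t*exp(4*t), t*exp(4*t)]
  [t^2*exp(4*t)/2, -t^2*exp(4*t)/2 - t*exp(4*t) + exp(4*t), -t^2*exp(4*t)/2 - t*exp(4*t)]
  [-t^2*exp(4*t)/2 - t*exp(4*t), t^2*exp(4*t)/2 + 2*t*exp(4*t), t^2*exp(4*t)/2 + 2*t*exp(4*t) + exp(4*t)]

Strategy: write A = P · J · P⁻¹ where J is a Jordan canonical form, so e^{tA} = P · e^{tJ} · P⁻¹, and e^{tJ} can be computed block-by-block.

A has Jordan form
J =
  [4, 1, 0]
  [0, 4, 1]
  [0, 0, 4]
(up to reordering of blocks).

Per-block formulas:
  For a 3×3 Jordan block J_3(4): exp(t · J_3(4)) = e^(4t)·(I + t·N + (t^2/2)·N^2), where N is the 3×3 nilpotent shift.

After assembling e^{tJ} and conjugating by P, we get:

e^{tA} =
  [-t*exp(4*t) + exp(4*t), t*exp(4*t), t*exp(4*t)]
  [t^2*exp(4*t)/2, -t^2*exp(4*t)/2 - t*exp(4*t) + exp(4*t), -t^2*exp(4*t)/2 - t*exp(4*t)]
  [-t^2*exp(4*t)/2 - t*exp(4*t), t^2*exp(4*t)/2 + 2*t*exp(4*t), t^2*exp(4*t)/2 + 2*t*exp(4*t) + exp(4*t)]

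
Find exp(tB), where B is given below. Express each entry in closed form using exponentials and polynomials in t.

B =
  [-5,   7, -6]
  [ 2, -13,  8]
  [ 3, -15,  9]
e^{tB} =
  [-2*t*exp(-3*t) + exp(-3*t), 3*t^2*exp(-3*t) + 7*t*exp(-3*t), -2*t^2*exp(-3*t) - 6*t*exp(-3*t)]
  [2*t*exp(-3*t), -3*t^2*exp(-3*t) - 10*t*exp(-3*t) + exp(-3*t), 2*t^2*exp(-3*t) + 8*t*exp(-3*t)]
  [3*t*exp(-3*t), -9*t^2*exp(-3*t)/2 - 15*t*exp(-3*t), 3*t^2*exp(-3*t) + 12*t*exp(-3*t) + exp(-3*t)]

Strategy: write B = P · J · P⁻¹ where J is a Jordan canonical form, so e^{tB} = P · e^{tJ} · P⁻¹, and e^{tJ} can be computed block-by-block.

B has Jordan form
J =
  [-3,  1,  0]
  [ 0, -3,  1]
  [ 0,  0, -3]
(up to reordering of blocks).

Per-block formulas:
  For a 3×3 Jordan block J_3(-3): exp(t · J_3(-3)) = e^(-3t)·(I + t·N + (t^2/2)·N^2), where N is the 3×3 nilpotent shift.

After assembling e^{tJ} and conjugating by P, we get:

e^{tB} =
  [-2*t*exp(-3*t) + exp(-3*t), 3*t^2*exp(-3*t) + 7*t*exp(-3*t), -2*t^2*exp(-3*t) - 6*t*exp(-3*t)]
  [2*t*exp(-3*t), -3*t^2*exp(-3*t) - 10*t*exp(-3*t) + exp(-3*t), 2*t^2*exp(-3*t) + 8*t*exp(-3*t)]
  [3*t*exp(-3*t), -9*t^2*exp(-3*t)/2 - 15*t*exp(-3*t), 3*t^2*exp(-3*t) + 12*t*exp(-3*t) + exp(-3*t)]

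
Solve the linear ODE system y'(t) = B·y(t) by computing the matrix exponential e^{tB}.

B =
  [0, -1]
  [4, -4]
e^{tB} =
  [2*t*exp(-2*t) + exp(-2*t), -t*exp(-2*t)]
  [4*t*exp(-2*t), -2*t*exp(-2*t) + exp(-2*t)]

Strategy: write B = P · J · P⁻¹ where J is a Jordan canonical form, so e^{tB} = P · e^{tJ} · P⁻¹, and e^{tJ} can be computed block-by-block.

B has Jordan form
J =
  [-2,  1]
  [ 0, -2]
(up to reordering of blocks).

Per-block formulas:
  For a 2×2 Jordan block J_2(-2): exp(t · J_2(-2)) = e^(-2t)·(I + t·N), where N is the 2×2 nilpotent shift.

After assembling e^{tJ} and conjugating by P, we get:

e^{tB} =
  [2*t*exp(-2*t) + exp(-2*t), -t*exp(-2*t)]
  [4*t*exp(-2*t), -2*t*exp(-2*t) + exp(-2*t)]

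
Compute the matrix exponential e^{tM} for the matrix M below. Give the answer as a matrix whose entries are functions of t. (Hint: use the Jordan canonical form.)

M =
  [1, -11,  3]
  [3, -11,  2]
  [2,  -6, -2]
e^{tM} =
  [-t^2*exp(-4*t) + 5*t*exp(-4*t) + exp(-4*t), 2*t^2*exp(-4*t) - 11*t*exp(-4*t), -t^2*exp(-4*t)/2 + 3*t*exp(-4*t)]
  [-t^2*exp(-4*t) + 3*t*exp(-4*t), 2*t^2*exp(-4*t) - 7*t*exp(-4*t) + exp(-4*t), -t^2*exp(-4*t)/2 + 2*t*exp(-4*t)]
  [-2*t^2*exp(-4*t) + 2*t*exp(-4*t), 4*t^2*exp(-4*t) - 6*t*exp(-4*t), -t^2*exp(-4*t) + 2*t*exp(-4*t) + exp(-4*t)]

Strategy: write M = P · J · P⁻¹ where J is a Jordan canonical form, so e^{tM} = P · e^{tJ} · P⁻¹, and e^{tJ} can be computed block-by-block.

M has Jordan form
J =
  [-4,  1,  0]
  [ 0, -4,  1]
  [ 0,  0, -4]
(up to reordering of blocks).

Per-block formulas:
  For a 3×3 Jordan block J_3(-4): exp(t · J_3(-4)) = e^(-4t)·(I + t·N + (t^2/2)·N^2), where N is the 3×3 nilpotent shift.

After assembling e^{tJ} and conjugating by P, we get:

e^{tM} =
  [-t^2*exp(-4*t) + 5*t*exp(-4*t) + exp(-4*t), 2*t^2*exp(-4*t) - 11*t*exp(-4*t), -t^2*exp(-4*t)/2 + 3*t*exp(-4*t)]
  [-t^2*exp(-4*t) + 3*t*exp(-4*t), 2*t^2*exp(-4*t) - 7*t*exp(-4*t) + exp(-4*t), -t^2*exp(-4*t)/2 + 2*t*exp(-4*t)]
  [-2*t^2*exp(-4*t) + 2*t*exp(-4*t), 4*t^2*exp(-4*t) - 6*t*exp(-4*t), -t^2*exp(-4*t) + 2*t*exp(-4*t) + exp(-4*t)]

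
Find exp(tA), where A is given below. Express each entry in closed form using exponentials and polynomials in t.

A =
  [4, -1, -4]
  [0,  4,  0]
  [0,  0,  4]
e^{tA} =
  [exp(4*t), -t*exp(4*t), -4*t*exp(4*t)]
  [0, exp(4*t), 0]
  [0, 0, exp(4*t)]

Strategy: write A = P · J · P⁻¹ where J is a Jordan canonical form, so e^{tA} = P · e^{tJ} · P⁻¹, and e^{tJ} can be computed block-by-block.

A has Jordan form
J =
  [4, 1, 0]
  [0, 4, 0]
  [0, 0, 4]
(up to reordering of blocks).

Per-block formulas:
  For a 2×2 Jordan block J_2(4): exp(t · J_2(4)) = e^(4t)·(I + t·N), where N is the 2×2 nilpotent shift.
  For a 1×1 block at λ = 4: exp(t · [4]) = [e^(4t)].

After assembling e^{tJ} and conjugating by P, we get:

e^{tA} =
  [exp(4*t), -t*exp(4*t), -4*t*exp(4*t)]
  [0, exp(4*t), 0]
  [0, 0, exp(4*t)]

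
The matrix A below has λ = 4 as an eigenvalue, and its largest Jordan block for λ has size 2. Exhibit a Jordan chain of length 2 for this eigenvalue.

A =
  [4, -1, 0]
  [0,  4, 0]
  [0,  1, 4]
A Jordan chain for λ = 4 of length 2:
v_1 = (-1, 0, 1)ᵀ
v_2 = (0, 1, 0)ᵀ

Let N = A − (4)·I. We want v_2 with N^2 v_2 = 0 but N^1 v_2 ≠ 0; then v_{j-1} := N · v_j for j = 2, …, 2.

Pick v_2 = (0, 1, 0)ᵀ.
Then v_1 = N · v_2 = (-1, 0, 1)ᵀ.

Sanity check: (A − (4)·I) v_1 = (0, 0, 0)ᵀ = 0. ✓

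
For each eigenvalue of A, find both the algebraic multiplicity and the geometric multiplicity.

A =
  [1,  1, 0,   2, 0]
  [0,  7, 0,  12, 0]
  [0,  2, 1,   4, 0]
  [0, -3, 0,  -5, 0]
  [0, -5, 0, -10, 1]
λ = 1: alg = 5, geom = 4

Step 1 — factor the characteristic polynomial to read off the algebraic multiplicities:
  χ_A(x) = (x - 1)^5

Step 2 — compute geometric multiplicities via the rank-nullity identity g(λ) = n − rank(A − λI):
  rank(A − (1)·I) = 1, so dim ker(A − (1)·I) = n − 1 = 4

Summary:
  λ = 1: algebraic multiplicity = 5, geometric multiplicity = 4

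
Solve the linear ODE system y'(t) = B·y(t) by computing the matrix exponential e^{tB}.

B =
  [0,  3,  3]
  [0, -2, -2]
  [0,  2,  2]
e^{tB} =
  [1, 3*t, 3*t]
  [0, 1 - 2*t, -2*t]
  [0, 2*t, 2*t + 1]

Strategy: write B = P · J · P⁻¹ where J is a Jordan canonical form, so e^{tB} = P · e^{tJ} · P⁻¹, and e^{tJ} can be computed block-by-block.

B has Jordan form
J =
  [0, 1, 0]
  [0, 0, 0]
  [0, 0, 0]
(up to reordering of blocks).

Per-block formulas:
  For a 1×1 block at λ = 0: exp(t · [0]) = [e^(0t)].
  For a 2×2 Jordan block J_2(0): exp(t · J_2(0)) = e^(0t)·(I + t·N), where N is the 2×2 nilpotent shift.

After assembling e^{tJ} and conjugating by P, we get:

e^{tB} =
  [1, 3*t, 3*t]
  [0, 1 - 2*t, -2*t]
  [0, 2*t, 2*t + 1]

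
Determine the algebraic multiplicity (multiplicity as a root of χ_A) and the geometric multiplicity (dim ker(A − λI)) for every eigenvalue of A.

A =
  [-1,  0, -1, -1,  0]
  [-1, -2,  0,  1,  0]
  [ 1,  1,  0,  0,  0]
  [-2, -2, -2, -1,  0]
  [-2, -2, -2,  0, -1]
λ = -1: alg = 5, geom = 3

Step 1 — factor the characteristic polynomial to read off the algebraic multiplicities:
  χ_A(x) = (x + 1)^5

Step 2 — compute geometric multiplicities via the rank-nullity identity g(λ) = n − rank(A − λI):
  rank(A − (-1)·I) = 2, so dim ker(A − (-1)·I) = n − 2 = 3

Summary:
  λ = -1: algebraic multiplicity = 5, geometric multiplicity = 3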